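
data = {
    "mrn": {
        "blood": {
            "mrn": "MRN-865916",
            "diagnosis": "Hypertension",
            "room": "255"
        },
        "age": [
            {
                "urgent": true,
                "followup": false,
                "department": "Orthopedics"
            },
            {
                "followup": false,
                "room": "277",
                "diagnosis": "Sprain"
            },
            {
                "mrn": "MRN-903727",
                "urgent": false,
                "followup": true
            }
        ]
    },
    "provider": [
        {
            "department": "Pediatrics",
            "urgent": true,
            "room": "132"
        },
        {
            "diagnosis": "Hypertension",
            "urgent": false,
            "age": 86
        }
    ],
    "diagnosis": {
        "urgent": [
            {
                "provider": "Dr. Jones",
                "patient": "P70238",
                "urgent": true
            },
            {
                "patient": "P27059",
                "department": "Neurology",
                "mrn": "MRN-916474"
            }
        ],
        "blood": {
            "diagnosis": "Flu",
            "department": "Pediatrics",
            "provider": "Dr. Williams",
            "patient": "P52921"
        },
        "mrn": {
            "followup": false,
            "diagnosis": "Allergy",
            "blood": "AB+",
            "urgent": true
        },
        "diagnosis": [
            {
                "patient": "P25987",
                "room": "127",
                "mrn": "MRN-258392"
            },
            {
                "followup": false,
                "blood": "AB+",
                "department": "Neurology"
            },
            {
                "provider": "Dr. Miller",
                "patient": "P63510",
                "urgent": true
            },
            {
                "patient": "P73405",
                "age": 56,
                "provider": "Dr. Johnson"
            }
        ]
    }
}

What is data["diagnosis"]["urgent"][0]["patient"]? "P70238"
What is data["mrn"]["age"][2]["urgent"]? False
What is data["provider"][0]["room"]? "132"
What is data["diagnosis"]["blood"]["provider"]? "Dr. Williams"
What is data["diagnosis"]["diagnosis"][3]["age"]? 56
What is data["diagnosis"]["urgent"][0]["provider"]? "Dr. Jones"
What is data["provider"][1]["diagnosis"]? "Hypertension"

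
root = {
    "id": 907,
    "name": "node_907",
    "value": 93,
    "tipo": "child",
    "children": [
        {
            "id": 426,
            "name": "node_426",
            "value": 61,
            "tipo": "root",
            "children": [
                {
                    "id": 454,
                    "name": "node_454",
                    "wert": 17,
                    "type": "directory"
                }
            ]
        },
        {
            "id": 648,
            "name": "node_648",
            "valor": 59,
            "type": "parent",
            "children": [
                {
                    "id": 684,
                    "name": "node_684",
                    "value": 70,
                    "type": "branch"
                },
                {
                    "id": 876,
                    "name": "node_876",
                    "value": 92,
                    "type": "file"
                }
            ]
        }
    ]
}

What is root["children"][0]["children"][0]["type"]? "directory"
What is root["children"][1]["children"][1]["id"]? 876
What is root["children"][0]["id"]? 426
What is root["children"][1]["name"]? "node_648"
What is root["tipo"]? "child"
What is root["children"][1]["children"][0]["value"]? 70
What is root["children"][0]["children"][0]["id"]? 454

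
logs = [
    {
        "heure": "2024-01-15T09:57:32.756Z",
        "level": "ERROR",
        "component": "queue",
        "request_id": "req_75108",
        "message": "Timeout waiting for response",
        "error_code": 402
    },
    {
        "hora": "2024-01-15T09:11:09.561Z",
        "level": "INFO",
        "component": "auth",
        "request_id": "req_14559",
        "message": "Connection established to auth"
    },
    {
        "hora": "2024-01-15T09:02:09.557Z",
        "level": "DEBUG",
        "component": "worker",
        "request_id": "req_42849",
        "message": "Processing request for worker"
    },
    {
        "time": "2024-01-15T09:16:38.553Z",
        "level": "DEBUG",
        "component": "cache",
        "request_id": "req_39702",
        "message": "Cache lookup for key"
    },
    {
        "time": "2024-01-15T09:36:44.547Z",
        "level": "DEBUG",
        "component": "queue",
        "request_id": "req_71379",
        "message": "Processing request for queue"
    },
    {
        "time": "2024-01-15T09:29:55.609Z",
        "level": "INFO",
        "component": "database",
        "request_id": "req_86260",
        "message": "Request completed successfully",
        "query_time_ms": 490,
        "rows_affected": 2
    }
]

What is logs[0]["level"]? "ERROR"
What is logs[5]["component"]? "database"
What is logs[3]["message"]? "Cache lookup for key"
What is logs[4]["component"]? "queue"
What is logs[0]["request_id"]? "req_75108"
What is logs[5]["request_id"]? "req_86260"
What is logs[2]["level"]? "DEBUG"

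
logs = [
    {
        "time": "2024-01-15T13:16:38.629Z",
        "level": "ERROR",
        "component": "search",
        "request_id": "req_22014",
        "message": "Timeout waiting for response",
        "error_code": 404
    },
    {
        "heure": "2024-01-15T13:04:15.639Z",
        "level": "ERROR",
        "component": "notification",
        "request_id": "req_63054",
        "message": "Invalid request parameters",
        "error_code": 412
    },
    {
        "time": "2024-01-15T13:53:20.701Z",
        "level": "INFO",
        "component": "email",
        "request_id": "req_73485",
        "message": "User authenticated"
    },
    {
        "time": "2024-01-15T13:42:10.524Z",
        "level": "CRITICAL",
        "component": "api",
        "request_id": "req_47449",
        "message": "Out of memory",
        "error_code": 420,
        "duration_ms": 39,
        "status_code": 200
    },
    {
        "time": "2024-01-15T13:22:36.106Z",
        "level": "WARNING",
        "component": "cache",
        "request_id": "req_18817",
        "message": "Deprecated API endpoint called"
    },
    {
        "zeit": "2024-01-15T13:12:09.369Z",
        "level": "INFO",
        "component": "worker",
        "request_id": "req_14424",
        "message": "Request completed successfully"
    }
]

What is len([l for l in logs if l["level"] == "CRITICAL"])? 1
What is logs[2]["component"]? "email"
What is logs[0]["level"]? "ERROR"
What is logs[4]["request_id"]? "req_18817"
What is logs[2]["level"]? "INFO"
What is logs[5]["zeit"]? "2024-01-15T13:12:09.369Z"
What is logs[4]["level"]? "WARNING"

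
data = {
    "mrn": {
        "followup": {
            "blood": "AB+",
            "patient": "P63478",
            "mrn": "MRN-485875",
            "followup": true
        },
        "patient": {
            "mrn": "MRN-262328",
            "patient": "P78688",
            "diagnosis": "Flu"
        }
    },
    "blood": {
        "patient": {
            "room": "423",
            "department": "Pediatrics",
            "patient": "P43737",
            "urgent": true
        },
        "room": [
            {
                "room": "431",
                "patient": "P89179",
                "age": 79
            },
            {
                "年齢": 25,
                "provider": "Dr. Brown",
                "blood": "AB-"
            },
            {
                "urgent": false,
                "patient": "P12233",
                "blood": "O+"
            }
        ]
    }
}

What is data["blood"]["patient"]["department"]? "Pediatrics"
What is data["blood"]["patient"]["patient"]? "P43737"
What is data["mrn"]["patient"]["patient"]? "P78688"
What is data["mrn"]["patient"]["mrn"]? "MRN-262328"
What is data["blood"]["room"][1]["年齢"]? 25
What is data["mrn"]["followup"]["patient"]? "P63478"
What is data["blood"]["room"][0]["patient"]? "P89179"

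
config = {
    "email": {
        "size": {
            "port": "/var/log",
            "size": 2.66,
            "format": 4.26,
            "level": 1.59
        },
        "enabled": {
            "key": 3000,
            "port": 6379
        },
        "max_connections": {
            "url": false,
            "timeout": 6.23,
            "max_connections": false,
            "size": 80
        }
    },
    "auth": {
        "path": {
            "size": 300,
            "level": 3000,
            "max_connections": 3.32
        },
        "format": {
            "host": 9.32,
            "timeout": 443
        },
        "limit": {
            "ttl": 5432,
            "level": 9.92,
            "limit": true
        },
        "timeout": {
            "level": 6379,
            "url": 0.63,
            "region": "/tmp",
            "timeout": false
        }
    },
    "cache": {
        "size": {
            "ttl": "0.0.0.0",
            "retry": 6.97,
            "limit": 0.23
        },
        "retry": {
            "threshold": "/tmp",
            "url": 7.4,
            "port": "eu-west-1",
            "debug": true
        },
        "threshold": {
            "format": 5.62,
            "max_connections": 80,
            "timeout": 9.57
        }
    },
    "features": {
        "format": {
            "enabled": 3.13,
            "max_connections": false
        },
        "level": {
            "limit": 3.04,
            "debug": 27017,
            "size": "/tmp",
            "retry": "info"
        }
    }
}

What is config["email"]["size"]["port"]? "/var/log"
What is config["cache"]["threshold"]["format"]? 5.62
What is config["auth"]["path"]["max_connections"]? 3.32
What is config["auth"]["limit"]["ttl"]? 5432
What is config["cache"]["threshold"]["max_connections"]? 80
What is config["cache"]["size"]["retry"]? 6.97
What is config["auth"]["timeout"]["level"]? 6379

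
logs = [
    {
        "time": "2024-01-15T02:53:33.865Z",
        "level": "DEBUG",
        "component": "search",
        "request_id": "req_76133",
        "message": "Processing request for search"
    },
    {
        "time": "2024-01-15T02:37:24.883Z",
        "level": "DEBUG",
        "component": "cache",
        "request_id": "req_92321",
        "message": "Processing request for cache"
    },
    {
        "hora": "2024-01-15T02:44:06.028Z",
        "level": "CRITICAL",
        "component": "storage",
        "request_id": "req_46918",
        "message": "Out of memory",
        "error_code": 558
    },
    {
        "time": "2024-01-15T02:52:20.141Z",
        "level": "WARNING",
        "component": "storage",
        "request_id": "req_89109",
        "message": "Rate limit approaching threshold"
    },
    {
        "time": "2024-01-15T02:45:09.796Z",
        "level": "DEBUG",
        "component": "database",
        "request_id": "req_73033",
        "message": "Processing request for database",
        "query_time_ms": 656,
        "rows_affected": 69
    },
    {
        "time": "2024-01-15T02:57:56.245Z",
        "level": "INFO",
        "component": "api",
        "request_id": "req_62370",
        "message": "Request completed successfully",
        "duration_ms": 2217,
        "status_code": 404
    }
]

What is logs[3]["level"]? "WARNING"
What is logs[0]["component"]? "search"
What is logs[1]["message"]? "Processing request for cache"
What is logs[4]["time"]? "2024-01-15T02:45:09.796Z"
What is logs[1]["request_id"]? "req_92321"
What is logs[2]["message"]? "Out of memory"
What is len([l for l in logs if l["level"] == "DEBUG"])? 3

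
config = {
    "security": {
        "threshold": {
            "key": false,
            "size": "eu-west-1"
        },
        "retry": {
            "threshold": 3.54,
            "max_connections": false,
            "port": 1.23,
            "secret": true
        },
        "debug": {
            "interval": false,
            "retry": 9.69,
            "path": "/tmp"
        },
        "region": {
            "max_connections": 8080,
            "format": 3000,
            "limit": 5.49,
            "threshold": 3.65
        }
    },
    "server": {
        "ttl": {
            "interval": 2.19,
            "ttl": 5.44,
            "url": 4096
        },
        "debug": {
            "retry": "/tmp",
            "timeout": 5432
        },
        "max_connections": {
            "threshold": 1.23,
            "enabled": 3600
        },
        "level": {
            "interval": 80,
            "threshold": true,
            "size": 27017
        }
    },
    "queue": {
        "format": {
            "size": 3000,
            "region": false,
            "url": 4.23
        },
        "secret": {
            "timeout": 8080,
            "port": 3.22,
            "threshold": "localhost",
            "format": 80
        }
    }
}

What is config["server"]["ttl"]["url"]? 4096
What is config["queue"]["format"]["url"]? 4.23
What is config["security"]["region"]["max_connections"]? 8080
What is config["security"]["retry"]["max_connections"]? False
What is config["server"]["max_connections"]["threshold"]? 1.23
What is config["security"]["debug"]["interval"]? False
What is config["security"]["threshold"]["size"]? "eu-west-1"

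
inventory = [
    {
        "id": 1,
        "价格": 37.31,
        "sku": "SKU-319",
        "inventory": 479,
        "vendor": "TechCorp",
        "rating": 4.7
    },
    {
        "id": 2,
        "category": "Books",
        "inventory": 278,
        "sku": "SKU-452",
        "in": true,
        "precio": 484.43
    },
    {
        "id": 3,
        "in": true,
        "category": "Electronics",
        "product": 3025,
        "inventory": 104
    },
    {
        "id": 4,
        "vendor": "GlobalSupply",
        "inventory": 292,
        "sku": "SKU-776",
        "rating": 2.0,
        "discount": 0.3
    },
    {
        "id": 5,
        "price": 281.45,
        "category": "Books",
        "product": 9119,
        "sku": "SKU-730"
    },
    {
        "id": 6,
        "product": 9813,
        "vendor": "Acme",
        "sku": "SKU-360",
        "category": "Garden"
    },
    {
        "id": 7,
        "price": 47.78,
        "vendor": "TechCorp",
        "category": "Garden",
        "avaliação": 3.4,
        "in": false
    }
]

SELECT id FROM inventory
[1, 2, 3, 4, 5, 6, 7]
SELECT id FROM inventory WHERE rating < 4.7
[4]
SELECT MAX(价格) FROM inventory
37.31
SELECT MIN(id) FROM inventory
1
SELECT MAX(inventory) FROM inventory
479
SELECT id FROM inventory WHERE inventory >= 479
[1]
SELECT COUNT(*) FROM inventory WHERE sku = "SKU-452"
1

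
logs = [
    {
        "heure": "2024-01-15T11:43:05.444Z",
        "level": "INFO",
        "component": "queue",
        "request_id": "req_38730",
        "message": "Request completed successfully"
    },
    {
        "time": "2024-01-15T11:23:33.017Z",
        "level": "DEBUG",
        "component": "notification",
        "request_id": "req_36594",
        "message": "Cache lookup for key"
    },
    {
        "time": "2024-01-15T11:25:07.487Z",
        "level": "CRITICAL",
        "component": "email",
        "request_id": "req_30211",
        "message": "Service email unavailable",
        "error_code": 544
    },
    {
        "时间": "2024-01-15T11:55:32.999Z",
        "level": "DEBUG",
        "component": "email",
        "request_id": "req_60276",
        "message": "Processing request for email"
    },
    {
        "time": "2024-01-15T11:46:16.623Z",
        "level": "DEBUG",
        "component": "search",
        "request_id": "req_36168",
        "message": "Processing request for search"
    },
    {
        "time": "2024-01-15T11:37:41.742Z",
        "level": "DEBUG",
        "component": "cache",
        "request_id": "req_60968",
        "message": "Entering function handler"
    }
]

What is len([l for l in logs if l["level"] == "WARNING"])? 0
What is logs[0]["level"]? "INFO"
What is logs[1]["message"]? "Cache lookup for key"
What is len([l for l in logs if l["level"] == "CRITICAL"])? 1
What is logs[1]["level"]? "DEBUG"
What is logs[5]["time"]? "2024-01-15T11:37:41.742Z"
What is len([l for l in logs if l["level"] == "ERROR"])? 0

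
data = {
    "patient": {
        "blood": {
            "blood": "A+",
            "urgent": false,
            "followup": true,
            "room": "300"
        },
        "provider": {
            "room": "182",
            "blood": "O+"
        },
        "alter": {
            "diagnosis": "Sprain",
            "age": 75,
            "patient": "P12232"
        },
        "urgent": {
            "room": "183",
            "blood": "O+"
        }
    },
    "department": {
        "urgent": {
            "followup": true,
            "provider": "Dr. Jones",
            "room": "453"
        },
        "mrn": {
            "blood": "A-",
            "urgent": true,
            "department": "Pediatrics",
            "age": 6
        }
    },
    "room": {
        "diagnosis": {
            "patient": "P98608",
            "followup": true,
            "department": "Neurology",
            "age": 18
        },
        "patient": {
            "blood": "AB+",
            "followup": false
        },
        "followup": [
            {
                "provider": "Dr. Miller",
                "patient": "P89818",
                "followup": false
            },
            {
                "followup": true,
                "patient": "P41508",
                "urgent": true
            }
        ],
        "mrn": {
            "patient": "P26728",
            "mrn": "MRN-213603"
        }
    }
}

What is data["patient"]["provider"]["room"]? "182"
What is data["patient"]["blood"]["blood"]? "A+"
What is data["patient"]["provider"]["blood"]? "O+"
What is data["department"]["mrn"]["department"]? "Pediatrics"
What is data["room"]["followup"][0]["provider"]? "Dr. Miller"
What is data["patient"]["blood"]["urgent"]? False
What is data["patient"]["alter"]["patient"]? "P12232"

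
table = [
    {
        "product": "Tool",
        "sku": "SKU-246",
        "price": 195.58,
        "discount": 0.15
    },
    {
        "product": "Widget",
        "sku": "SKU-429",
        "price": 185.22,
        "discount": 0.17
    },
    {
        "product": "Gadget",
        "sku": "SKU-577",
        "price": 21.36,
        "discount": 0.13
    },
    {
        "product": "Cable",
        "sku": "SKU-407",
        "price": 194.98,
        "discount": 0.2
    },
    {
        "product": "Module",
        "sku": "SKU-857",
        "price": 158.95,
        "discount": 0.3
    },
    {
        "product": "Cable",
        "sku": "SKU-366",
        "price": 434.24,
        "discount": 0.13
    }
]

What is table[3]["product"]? "Cable"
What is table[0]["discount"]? 0.15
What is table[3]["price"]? 194.98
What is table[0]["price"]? 195.58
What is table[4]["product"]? "Module"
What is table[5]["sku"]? "SKU-366"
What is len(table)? 6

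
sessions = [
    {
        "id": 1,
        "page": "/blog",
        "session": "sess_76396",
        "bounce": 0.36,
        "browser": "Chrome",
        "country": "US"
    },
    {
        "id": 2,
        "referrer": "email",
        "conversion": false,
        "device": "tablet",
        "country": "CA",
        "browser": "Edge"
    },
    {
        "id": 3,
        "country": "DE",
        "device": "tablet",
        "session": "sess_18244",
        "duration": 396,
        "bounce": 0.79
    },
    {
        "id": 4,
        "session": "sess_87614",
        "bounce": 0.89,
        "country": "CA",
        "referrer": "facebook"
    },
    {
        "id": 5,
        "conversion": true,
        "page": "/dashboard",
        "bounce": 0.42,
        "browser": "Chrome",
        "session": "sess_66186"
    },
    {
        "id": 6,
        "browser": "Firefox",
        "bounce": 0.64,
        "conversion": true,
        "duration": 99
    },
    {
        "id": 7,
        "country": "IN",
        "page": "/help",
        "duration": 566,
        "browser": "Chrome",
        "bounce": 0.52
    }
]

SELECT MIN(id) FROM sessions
1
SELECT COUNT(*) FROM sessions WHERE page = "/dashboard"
1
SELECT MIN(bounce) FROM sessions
0.36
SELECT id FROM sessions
[1, 2, 3, 4, 5, 6, 7]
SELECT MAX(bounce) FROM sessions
0.89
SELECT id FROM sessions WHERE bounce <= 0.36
[1]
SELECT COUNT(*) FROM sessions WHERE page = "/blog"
1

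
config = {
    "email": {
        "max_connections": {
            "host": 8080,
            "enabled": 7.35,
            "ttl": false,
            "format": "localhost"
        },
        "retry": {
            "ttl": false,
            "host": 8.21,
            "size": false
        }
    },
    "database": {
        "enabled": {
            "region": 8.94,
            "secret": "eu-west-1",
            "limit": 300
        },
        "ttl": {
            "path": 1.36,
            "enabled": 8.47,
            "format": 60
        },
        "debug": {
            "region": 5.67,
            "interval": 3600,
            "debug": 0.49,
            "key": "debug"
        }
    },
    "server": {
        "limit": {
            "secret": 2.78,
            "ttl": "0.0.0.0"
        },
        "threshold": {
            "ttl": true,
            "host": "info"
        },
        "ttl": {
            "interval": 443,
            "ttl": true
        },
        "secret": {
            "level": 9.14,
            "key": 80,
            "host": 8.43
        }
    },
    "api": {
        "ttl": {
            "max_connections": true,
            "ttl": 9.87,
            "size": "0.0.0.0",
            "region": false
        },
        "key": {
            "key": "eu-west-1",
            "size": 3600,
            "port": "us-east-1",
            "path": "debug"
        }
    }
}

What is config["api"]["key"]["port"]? "us-east-1"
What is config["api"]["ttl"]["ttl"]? 9.87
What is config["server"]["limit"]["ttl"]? "0.0.0.0"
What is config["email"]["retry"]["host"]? 8.21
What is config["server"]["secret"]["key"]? 80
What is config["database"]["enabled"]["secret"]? "eu-west-1"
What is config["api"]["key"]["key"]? "eu-west-1"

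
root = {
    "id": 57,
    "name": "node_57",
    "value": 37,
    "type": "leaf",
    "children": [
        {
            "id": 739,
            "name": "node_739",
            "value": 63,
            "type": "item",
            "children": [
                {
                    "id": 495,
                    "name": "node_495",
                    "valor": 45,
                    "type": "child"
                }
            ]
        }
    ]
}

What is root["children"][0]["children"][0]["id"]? 495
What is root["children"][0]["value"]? 63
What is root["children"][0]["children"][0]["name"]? "node_495"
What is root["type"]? "leaf"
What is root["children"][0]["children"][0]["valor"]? 45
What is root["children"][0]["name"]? "node_739"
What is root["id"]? 57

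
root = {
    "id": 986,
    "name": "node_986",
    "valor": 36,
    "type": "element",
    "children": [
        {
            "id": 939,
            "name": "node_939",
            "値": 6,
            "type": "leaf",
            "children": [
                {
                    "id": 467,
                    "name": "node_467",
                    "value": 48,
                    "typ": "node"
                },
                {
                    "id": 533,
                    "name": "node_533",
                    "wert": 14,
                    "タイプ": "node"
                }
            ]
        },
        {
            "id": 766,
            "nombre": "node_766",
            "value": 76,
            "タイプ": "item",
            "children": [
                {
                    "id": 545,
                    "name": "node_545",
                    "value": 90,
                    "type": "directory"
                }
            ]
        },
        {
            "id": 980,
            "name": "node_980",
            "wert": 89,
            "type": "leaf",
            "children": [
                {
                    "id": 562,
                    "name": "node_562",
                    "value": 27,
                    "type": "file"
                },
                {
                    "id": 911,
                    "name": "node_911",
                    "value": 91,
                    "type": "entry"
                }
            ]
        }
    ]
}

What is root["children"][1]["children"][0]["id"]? 545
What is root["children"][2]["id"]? 980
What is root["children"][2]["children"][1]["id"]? 911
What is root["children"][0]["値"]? 6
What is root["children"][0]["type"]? "leaf"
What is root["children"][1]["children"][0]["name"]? "node_545"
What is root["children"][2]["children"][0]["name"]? "node_562"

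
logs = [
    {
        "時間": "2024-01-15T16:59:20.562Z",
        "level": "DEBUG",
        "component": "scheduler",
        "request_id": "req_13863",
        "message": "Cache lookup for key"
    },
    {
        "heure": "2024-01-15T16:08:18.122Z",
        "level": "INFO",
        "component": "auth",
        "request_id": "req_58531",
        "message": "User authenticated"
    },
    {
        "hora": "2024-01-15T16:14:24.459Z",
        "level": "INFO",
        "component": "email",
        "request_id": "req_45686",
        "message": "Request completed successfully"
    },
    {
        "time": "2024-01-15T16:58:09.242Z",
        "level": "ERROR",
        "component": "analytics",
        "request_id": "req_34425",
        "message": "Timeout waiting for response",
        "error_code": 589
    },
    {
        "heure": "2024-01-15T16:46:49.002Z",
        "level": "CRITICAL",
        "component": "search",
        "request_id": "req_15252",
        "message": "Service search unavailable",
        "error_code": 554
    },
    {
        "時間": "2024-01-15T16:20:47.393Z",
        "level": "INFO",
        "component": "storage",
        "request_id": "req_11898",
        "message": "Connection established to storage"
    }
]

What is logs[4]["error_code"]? 554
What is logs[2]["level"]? "INFO"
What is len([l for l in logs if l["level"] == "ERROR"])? 1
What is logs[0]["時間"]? "2024-01-15T16:59:20.562Z"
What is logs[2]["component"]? "email"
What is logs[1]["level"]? "INFO"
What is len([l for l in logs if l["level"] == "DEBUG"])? 1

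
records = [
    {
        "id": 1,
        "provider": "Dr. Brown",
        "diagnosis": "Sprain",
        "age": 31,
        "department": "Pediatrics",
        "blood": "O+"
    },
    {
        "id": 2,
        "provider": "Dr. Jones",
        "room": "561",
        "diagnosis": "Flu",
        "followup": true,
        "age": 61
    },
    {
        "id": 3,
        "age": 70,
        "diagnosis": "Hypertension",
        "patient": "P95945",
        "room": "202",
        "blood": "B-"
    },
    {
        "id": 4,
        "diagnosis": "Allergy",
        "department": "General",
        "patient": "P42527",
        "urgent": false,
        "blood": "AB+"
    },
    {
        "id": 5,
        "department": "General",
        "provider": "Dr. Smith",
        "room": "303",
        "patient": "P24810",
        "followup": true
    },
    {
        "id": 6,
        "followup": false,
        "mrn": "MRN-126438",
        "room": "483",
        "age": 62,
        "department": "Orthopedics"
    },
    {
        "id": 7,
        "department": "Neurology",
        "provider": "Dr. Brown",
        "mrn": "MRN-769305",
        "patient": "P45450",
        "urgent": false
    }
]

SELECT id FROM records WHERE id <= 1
[1]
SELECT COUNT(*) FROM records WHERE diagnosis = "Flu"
1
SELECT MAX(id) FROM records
7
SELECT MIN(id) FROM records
1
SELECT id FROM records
[1, 2, 3, 4, 5, 6, 7]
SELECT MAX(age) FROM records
70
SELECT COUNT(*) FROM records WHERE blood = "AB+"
1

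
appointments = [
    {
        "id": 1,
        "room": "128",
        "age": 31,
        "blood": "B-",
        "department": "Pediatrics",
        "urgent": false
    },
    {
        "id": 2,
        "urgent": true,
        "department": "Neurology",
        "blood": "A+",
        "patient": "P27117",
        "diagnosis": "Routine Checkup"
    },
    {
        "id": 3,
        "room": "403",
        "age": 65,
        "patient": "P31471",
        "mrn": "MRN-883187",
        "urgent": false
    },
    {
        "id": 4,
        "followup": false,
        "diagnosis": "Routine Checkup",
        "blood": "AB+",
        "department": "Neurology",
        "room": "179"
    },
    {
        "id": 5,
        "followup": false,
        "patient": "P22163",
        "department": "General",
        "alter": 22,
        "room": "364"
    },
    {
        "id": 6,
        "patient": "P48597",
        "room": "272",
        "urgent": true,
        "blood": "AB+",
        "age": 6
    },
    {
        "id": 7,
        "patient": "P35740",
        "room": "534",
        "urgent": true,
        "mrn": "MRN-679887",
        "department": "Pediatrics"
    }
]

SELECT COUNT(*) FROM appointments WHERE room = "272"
1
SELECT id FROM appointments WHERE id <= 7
[1, 2, 3, 4, 5, 6, 7]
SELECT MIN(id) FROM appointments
1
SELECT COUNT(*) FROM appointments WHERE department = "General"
1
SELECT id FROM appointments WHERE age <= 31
[1, 6]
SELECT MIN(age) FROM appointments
6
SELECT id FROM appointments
[1, 2, 3, 4, 5, 6, 7]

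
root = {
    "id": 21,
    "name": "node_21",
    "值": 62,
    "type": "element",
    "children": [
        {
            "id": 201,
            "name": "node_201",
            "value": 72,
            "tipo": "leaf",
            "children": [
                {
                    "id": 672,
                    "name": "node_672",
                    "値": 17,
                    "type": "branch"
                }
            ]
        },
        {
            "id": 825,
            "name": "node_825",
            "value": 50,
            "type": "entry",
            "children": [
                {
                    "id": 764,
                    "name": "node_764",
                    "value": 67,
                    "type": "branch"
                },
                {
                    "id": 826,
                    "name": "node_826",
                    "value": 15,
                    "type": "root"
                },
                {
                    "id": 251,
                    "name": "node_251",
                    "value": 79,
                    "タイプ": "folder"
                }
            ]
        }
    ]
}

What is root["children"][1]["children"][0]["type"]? "branch"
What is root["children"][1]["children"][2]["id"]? 251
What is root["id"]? 21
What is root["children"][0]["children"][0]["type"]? "branch"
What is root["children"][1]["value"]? 50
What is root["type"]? "element"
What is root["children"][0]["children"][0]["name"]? "node_672"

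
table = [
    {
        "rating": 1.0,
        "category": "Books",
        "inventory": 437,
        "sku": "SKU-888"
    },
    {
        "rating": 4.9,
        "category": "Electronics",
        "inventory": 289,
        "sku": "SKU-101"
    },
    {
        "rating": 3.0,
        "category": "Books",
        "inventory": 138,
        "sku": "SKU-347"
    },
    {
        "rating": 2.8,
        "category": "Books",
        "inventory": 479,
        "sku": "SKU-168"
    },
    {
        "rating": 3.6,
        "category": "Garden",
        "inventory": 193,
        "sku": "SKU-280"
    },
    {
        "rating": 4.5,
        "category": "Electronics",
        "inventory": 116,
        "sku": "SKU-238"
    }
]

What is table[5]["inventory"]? 116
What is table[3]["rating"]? 2.8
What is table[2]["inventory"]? 138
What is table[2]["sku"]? "SKU-347"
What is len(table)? 6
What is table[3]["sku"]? "SKU-168"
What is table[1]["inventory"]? 289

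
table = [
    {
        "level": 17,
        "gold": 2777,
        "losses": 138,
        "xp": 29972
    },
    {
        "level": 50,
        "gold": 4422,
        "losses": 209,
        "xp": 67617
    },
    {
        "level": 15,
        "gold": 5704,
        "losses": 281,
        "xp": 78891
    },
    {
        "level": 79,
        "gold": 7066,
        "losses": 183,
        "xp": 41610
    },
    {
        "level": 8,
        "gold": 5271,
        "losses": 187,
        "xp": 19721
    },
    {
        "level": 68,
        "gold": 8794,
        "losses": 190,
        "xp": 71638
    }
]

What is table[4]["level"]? 8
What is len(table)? 6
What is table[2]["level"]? 15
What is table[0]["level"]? 17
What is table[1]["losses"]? 209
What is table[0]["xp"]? 29972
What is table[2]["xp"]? 78891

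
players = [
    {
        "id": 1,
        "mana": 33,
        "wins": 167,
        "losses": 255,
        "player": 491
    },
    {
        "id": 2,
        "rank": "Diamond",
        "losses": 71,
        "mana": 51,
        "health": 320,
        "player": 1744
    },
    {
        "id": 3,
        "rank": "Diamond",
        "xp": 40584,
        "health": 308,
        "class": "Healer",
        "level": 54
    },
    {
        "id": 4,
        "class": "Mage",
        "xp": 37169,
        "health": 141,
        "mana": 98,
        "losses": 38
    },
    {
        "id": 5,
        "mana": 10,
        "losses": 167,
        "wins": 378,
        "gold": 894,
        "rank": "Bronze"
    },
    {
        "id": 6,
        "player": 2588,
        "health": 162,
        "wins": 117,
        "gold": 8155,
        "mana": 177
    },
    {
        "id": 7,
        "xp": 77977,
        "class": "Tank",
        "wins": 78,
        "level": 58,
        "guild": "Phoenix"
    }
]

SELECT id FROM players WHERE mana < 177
[1, 2, 4, 5]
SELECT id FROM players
[1, 2, 3, 4, 5, 6, 7]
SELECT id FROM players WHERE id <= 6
[1, 2, 3, 4, 5, 6]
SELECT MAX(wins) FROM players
378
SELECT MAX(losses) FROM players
255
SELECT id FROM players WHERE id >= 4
[4, 5, 6, 7]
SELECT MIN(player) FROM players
491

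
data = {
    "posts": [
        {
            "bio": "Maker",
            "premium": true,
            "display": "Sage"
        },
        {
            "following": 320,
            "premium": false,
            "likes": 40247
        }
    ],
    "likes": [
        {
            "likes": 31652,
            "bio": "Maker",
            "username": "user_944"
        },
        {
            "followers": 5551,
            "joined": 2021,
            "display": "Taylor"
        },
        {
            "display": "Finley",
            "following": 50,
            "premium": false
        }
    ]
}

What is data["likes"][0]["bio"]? "Maker"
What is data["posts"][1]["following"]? 320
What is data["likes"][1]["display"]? "Taylor"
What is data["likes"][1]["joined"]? 2021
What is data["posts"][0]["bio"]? "Maker"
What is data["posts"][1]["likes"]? 40247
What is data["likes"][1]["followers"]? 5551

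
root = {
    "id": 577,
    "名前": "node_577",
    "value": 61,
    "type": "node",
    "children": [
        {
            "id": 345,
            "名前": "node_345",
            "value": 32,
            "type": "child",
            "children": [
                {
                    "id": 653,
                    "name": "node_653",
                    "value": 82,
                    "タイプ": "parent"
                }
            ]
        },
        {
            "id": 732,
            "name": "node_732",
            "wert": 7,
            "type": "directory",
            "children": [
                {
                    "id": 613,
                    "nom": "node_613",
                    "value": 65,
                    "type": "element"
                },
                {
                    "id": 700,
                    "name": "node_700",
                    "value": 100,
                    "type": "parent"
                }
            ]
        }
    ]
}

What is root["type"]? "node"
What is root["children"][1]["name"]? "node_732"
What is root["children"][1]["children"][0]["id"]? 613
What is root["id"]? 577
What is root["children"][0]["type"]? "child"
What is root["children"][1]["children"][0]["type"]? "element"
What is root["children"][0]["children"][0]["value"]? 82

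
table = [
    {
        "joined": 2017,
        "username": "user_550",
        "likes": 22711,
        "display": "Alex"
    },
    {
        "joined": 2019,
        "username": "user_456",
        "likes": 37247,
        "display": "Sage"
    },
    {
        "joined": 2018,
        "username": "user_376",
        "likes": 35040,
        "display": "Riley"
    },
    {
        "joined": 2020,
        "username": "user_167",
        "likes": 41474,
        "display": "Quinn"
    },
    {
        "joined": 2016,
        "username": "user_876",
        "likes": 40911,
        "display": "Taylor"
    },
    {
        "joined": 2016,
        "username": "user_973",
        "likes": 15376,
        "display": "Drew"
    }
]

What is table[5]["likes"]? 15376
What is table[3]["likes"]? 41474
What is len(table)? 6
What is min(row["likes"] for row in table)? 15376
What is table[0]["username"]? "user_550"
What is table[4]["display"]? "Taylor"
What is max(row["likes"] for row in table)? 41474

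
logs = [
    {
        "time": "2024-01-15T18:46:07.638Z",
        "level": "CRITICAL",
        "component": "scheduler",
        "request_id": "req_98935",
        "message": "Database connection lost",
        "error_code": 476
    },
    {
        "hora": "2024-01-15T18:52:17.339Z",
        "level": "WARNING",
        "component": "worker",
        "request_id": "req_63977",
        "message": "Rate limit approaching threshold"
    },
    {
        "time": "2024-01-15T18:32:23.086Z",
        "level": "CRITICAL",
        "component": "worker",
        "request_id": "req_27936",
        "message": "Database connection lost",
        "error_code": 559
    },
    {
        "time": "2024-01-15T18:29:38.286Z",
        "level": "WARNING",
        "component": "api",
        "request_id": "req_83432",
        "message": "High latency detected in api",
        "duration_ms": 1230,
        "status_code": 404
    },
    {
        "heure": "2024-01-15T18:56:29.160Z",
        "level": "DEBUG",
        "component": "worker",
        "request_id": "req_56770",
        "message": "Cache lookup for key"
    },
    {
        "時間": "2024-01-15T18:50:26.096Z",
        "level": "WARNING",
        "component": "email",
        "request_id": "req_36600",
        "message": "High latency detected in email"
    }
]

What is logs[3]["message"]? "High latency detected in api"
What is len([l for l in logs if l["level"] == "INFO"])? 0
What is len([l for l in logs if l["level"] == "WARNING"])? 3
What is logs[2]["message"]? "Database connection lost"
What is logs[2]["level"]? "CRITICAL"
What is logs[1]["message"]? "Rate limit approaching threshold"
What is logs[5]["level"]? "WARNING"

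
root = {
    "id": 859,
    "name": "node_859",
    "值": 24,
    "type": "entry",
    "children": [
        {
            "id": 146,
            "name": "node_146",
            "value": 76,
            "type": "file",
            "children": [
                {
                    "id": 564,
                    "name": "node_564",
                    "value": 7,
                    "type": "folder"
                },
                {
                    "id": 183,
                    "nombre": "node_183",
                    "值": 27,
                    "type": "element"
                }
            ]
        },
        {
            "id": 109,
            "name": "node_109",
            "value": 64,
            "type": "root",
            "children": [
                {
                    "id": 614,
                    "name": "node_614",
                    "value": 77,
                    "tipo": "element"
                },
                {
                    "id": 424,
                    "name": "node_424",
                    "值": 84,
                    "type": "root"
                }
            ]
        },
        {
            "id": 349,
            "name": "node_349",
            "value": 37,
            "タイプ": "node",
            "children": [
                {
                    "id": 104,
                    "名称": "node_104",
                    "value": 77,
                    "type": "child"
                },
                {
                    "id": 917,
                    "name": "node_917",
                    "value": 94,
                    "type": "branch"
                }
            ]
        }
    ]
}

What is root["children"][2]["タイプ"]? "node"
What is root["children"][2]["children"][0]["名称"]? "node_104"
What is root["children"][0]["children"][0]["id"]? 564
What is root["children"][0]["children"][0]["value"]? 7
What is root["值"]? 24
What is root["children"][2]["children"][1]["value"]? 94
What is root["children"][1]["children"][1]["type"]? "root"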